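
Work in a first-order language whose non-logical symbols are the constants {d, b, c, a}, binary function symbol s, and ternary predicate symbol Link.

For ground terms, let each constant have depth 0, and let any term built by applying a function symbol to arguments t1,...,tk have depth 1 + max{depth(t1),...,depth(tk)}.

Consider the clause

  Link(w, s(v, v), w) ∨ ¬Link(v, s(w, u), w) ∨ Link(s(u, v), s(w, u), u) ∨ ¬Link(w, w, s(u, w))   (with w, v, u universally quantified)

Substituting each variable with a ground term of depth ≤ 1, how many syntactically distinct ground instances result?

8000

Ground terms of depth ≤ 1:
  Count level by level. With function symbols s/2, the terms of depth ≤ k are the 4 constants together with each function applied to depth-≤(k−1) tuples, so N_k = 4 + N_{k-1}^2.
  N_0 = 4
  N_1 = 4 + 4^2 = 20
So there are 20 ground terms available for substitution.
Each of w, v, u ranges independently over the available ground terms, and distinct assignments produce distinct instances.
Number of ground instances = 20^3 = 8000.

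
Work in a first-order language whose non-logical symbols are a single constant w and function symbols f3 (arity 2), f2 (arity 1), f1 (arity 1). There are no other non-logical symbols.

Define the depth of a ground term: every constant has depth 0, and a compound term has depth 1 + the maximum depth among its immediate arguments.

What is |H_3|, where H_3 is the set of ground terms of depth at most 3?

If N_k denotes the number of depth-≤k ground terms, the 1 constant gives N_0 = 1, and each function symbol of arity r contributes N_{k-1}^r new terms at level k: N_k = 1 + N_{k-1}^2 + N_{k-1} + N_{k-1}.
N_0 = 1
N_1 = 1 + 1^2 + 1 + 1 = 4
N_2 = 1 + 4^2 + 4 + 4 = 25
N_3 = 1 + 25^2 + 25 + 25 = 676

676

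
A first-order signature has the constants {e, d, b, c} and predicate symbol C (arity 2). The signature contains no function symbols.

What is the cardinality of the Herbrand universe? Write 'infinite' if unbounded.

4

There are no function symbols, so every ground term is one of the 4 constants.
The Herbrand universe is {e, d, b, c}, which is finite with 4 elements.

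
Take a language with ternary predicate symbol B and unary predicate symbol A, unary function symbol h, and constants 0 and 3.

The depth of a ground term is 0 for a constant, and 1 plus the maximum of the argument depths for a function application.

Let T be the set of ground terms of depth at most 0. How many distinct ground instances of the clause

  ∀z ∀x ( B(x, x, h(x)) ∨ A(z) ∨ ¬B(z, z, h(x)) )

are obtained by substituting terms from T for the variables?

Ground terms of depth ≤ 0:
  Count level by level. With function symbols h/1, the terms of depth ≤ k are the 2 constants together with each function applied to depth-≤(k−1) tuples, so N_k = 2 + N_{k-1}.
  N_0 = 2
  Explicitly: 0, 3.
So there are 2 ground terms available for substitution.
Each of z, x ranges independently over the available ground terms, and distinct assignments produce distinct instances.
Number of ground instances = 2^2 = 4.

4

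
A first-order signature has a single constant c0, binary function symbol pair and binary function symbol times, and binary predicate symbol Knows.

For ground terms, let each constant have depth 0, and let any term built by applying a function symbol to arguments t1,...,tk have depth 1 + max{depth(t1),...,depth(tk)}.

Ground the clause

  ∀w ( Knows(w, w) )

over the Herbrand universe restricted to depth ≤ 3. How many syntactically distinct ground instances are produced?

Ground terms of depth ≤ 3:
  Write N_k for the number of ground terms of depth ≤ k. A term of depth ≤ k is either a constant or a function symbol applied to arguments of depth ≤ k−1, so N_k = 1 + N_{k-1}^2 + N_{k-1}^2.
  N_0 = 1
  N_1 = 1 + 1^2 + 1^2 = 3
  N_2 = 1 + 3^2 + 3^2 = 19
  N_3 = 1 + 19^2 + 19^2 = 723
So there are 723 ground terms available for substitution.
There is 1 variable to instantiate (w),  occurring in at least one literal, so different choices give different ground instances.
Number of ground instances = 723.

723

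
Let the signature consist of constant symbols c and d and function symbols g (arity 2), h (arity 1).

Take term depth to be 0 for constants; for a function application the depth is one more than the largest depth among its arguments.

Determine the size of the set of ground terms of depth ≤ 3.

5552

Let N_k = |{terms of depth ≤ k}|. Then N_0 = 2 and N_k = 2 + N_{k-1}^2 + N_{k-1} for k ≥ 1 (one summand per function symbol, arity giving the exponent).
N_0 = 2
N_1 = 2 + 2^2 + 2 = 8
N_2 = 2 + 8^2 + 8 = 74
N_3 = 2 + 74^2 + 74 = 5552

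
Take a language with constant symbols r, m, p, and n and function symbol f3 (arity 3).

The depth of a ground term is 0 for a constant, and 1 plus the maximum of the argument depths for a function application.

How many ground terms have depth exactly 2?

Count level by level. With function symbols f3/3, the terms of depth ≤ k are the 4 constants together with each function applied to depth-≤(k−1) tuples, so N_k = 4 + N_{k-1}^3.
N_0 = 4
N_1 = 4 + 4^3 = 68
N_2 = 4 + 68^3 = 314436
Terms of depth exactly 2: N_2 − N_1 = 314436 − 68 = 314368.

314368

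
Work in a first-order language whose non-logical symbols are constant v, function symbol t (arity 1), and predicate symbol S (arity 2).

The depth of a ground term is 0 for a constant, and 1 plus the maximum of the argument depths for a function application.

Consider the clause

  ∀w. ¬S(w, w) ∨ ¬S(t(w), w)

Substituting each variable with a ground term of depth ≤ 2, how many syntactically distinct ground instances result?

Ground terms of depth ≤ 2:
  Let N_k = |{terms of depth ≤ k}|. Then N_0 = 1 and N_k = 1 + N_{k-1} for k ≥ 1 (one summand per function symbol, arity giving the exponent).
  N_0 = 1
  N_1 = 1 + 1 = 2
  N_2 = 1 + 2 = 3
  Explicitly: v, t(v), t(t(v)).
So there are 3 ground terms available for substitution.
The body mentions the single quantified variable w; since ground terms form a free algebra, no two substitutions collapse to the same formula.
Number of ground instances = 3.

3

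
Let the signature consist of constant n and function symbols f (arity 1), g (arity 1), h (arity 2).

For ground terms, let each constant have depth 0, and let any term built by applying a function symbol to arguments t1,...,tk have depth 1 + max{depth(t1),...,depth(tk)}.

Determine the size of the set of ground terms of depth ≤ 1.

If N_k denotes the number of depth-≤k ground terms, the 1 constant gives N_0 = 1, and each function symbol of arity r contributes N_{k-1}^r new terms at level k: N_k = 1 + N_{k-1} + N_{k-1} + N_{k-1}^2.
N_0 = 1
N_1 = 1 + 1 + 1 + 1^2 = 4
Explicitly: n, f(n), g(n), h(n, n).

4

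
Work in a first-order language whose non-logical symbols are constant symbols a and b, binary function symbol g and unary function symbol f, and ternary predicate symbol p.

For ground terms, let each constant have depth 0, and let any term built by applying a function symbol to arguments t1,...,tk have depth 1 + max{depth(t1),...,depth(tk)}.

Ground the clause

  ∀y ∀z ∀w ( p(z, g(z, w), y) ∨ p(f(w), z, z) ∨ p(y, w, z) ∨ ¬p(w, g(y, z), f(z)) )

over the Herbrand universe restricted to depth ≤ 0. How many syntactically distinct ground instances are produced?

Ground terms of depth ≤ 0:
  Let N_k = |{terms of depth ≤ k}|. Then N_0 = 2 and N_k = 2 + N_{k-1}^2 + N_{k-1} for k ≥ 1 (one summand per function symbol, arity giving the exponent).
  N_0 = 2
  Explicitly: a, b.
So there are 2 ground terms available for substitution.
There are 3 variables to instantiate (y, z, w), each occurring in at least one literal, so different choices give different ground instances.
Number of ground instances = 2^3 = 8.

8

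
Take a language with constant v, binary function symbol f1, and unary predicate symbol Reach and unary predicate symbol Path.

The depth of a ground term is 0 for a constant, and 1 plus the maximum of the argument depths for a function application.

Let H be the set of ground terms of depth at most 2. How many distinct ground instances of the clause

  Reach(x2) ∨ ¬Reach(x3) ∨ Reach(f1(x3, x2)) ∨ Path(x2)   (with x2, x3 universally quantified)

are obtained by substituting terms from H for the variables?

Ground terms of depth ≤ 2:
  Count level by level. With function symbols f1/2, the terms of depth ≤ k are the 1 constant together with each function applied to depth-≤(k−1) tuples, so N_k = 1 + N_{k-1}^2.
  N_0 = 1
  N_1 = 1 + 1^2 = 2
  N_2 = 1 + 2^2 = 5
So there are 5 ground terms available for substitution.
There are 2 variables to instantiate (x2, x3), each occurring in at least one literal, so different choices give different ground instances.
Number of ground instances = 5^2 = 25.

25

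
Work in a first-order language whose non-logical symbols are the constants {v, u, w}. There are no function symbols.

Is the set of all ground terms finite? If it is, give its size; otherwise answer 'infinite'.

There are no function symbols, so every ground term is one of the 3 constants.
The Herbrand universe is {v, u, w}, which is finite with 3 elements.

3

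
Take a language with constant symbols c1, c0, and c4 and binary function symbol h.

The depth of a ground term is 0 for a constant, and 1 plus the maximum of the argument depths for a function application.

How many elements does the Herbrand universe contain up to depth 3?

21612

Count level by level. With function symbols h/2, the terms of depth ≤ k are the 3 constants together with each function applied to depth-≤(k−1) tuples, so N_k = 3 + N_{k-1}^2.
N_0 = 3
N_1 = 3 + 3^2 = 12
N_2 = 3 + 12^2 = 147
N_3 = 3 + 147^2 = 21612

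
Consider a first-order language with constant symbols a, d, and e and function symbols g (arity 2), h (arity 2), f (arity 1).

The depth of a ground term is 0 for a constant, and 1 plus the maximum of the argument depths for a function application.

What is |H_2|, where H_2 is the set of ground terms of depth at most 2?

If N_k denotes the number of depth-≤k ground terms, the 3 constants give N_0 = 3, and each function symbol of arity r contributes N_{k-1}^r new terms at level k: N_k = 3 + N_{k-1}^2 + N_{k-1}^2 + N_{k-1}.
N_0 = 3
N_1 = 3 + 3^2 + 3^2 + 3 = 24
N_2 = 3 + 24^2 + 24^2 + 24 = 1179

1179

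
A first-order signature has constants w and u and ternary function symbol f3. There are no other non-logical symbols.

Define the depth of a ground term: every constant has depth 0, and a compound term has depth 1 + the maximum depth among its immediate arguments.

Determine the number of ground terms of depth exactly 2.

Count level by level. With function symbols f3/3, the terms of depth ≤ k are the 2 constants together with each function applied to depth-≤(k−1) tuples, so N_k = 2 + N_{k-1}^3.
N_0 = 2
N_1 = 2 + 2^3 = 10
N_2 = 2 + 10^3 = 1002
Terms of depth exactly 2: N_2 − N_1 = 1002 − 10 = 992.

992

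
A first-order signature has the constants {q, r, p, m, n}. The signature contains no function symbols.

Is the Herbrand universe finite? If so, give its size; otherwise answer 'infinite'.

5

There are no function symbols, so every ground term is one of the 5 constants.
The Herbrand universe is {q, r, p, m, n}, which is finite with 5 elements.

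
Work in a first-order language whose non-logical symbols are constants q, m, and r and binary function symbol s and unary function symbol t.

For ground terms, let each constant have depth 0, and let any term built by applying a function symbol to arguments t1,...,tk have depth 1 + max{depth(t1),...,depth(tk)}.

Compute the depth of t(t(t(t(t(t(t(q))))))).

7

depth(t(q)) = 1 + depth(q) = 1 + 0 = 1
depth(t(t(q))) = 1 + depth(t(q)) = 1 + 1 = 2
depth(t(t(t(q)))) = 1 + depth(t(t(q))) = 1 + 2 = 3
depth(t(t(t(t(q))))) = 1 + depth(t(t(t(q)))) = 1 + 3 = 4
depth(t(t(t(t(t(q)))))) = 1 + depth(t(t(t(t(q))))) = 1 + 4 = 5
depth(t(t(t(t(t(t(q))))))) = 1 + depth(t(t(t(t(t(q)))))) = 1 + 5 = 6
depth(t(t(t(t(t(t(t(q)))))))) = 1 + depth(t(t(t(t(t(t(q))))))) = 1 + 6 = 7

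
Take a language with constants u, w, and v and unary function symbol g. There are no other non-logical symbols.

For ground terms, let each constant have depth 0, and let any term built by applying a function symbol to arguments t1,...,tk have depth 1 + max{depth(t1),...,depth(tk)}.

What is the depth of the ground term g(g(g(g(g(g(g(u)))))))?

7

depth(g(u)) = 1 + depth(u) = 1 + 0 = 1
depth(g(g(u))) = 1 + depth(g(u)) = 1 + 1 = 2
depth(g(g(g(u)))) = 1 + depth(g(g(u))) = 1 + 2 = 3
depth(g(g(g(g(u))))) = 1 + depth(g(g(g(u)))) = 1 + 3 = 4
depth(g(g(g(g(g(u)))))) = 1 + depth(g(g(g(g(u))))) = 1 + 4 = 5
depth(g(g(g(g(g(g(u))))))) = 1 + depth(g(g(g(g(g(u)))))) = 1 + 5 = 6
depth(g(g(g(g(g(g(g(u)))))))) = 1 + depth(g(g(g(g(g(g(u))))))) = 1 + 6 = 7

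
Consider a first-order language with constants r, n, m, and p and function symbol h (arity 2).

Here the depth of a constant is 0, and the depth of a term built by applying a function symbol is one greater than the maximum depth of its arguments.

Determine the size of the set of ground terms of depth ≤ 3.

Let N_k = |{terms of depth ≤ k}|. Then N_0 = 4 and N_k = 4 + N_{k-1}^2 for k ≥ 1 (one summand per function symbol, arity giving the exponent).
N_0 = 4
N_1 = 4 + 4^2 = 20
N_2 = 4 + 20^2 = 404
N_3 = 4 + 404^2 = 163220

163220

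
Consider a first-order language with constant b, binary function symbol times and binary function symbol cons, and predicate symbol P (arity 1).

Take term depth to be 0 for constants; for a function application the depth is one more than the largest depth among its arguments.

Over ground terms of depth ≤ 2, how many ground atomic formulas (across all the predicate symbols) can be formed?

First count ground terms of depth ≤ 2.
Write N_k for the number of ground terms of depth ≤ k. A term of depth ≤ k is either a constant or a function symbol applied to arguments of depth ≤ k−1, so N_k = 1 + N_{k-1}^2 + N_{k-1}^2.
N_0 = 1
N_1 = 1 + 1^2 + 1^2 = 3
N_2 = 1 + 3^2 + 3^2 = 19
So |H| = 19.
Ground atoms are formed by filling each argument slot of a predicate with a term from H, so an r-ary predicate gives |H|^r atoms:
  P: 19
Total ground atoms: 19.

19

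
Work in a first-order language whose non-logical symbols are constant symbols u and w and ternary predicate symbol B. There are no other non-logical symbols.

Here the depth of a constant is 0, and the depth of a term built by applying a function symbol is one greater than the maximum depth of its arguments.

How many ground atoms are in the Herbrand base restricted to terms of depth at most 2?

First count ground terms of depth ≤ 2.
With no function symbols every ground term is a constant, so there are exactly 2 ground terms at every depth bound.
N_0 = 2
N_1 = 2
N_2 = 2
Explicitly: u, w.
So |H| = 2.
A ground atom is a predicate applied to a tuple of terms from H, so the count is the sum over predicates of |H|^arity:
  B: 2^3 = 8
Total ground atoms: 8.

8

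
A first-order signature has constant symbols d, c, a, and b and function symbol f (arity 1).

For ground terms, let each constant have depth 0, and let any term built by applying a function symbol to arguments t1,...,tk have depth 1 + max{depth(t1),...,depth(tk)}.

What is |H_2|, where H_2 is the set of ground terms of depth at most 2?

Let N_k = |{terms of depth ≤ k}|. Then N_0 = 4 and N_k = 4 + N_{k-1} for k ≥ 1 (one summand per function symbol, arity giving the exponent).
N_0 = 4
N_1 = 4 + 4 = 8
N_2 = 4 + 8 = 12
Explicitly: d, c, a, b, f(d), f(c), f(a), f(b), f(f(d)), f(f(c)), f(f(a)), f(f(b)).

12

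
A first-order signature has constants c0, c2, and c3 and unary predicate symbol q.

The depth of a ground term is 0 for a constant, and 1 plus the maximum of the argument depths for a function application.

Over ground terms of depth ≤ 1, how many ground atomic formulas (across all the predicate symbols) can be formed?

3

First count ground terms of depth ≤ 1.
With no function symbols every ground term is a constant, so there are exactly 3 ground terms at every depth bound.
N_0 = 3
N_1 = 3
So |H| = 3.
For each predicate symbol, the number of ground atoms is |H| raised to its arity; summing:
  q: 3
Total ground atoms: 3.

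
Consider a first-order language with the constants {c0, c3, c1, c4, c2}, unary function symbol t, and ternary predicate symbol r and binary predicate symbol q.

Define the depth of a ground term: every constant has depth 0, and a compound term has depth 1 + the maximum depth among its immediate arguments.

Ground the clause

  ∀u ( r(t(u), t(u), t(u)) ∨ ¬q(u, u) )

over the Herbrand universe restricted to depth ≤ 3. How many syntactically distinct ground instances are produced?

20

Ground terms of depth ≤ 3:
  Write N_k for the number of ground terms of depth ≤ k. A term of depth ≤ k is either a constant or a function symbol applied to arguments of depth ≤ k−1, so N_k = 5 + N_{k-1}.
  N_0 = 5
  N_1 = 5 + 5 = 10
  N_2 = 5 + 10 = 15
  N_3 = 5 + 15 = 20
So there are 20 ground terms available for substitution.
The body mentions the single quantified variable u; since ground terms form a free algebra, no two substitutions collapse to the same formula.
Number of ground instances = 20.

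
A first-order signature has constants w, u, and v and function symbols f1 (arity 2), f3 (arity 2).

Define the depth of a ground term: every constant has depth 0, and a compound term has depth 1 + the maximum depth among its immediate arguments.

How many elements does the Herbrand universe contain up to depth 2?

885

Let N_k count ground terms of depth at most k. Each non-constant term of depth ≤ k is some function symbol applied to depth-≤(k−1) arguments, giving N_k = 3 + N_{k-1}^2 + N_{k-1}^2.
N_0 = 3
N_1 = 3 + 3^2 + 3^2 = 21
N_2 = 3 + 21^2 + 21^2 = 885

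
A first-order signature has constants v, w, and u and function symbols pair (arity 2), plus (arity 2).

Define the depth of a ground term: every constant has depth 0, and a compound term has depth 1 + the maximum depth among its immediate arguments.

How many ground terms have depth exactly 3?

1565568

Count level by level. With function symbols pair/2, plus/2, the terms of depth ≤ k are the 3 constants together with each function applied to depth-≤(k−1) tuples, so N_k = 3 + N_{k-1}^2 + N_{k-1}^2.
N_0 = 3
N_1 = 3 + 3^2 + 3^2 = 21
N_2 = 3 + 21^2 + 21^2 = 885
N_3 = 3 + 885^2 + 885^2 = 1566453
Terms of depth exactly 3: N_3 − N_2 = 1566453 − 885 = 1565568.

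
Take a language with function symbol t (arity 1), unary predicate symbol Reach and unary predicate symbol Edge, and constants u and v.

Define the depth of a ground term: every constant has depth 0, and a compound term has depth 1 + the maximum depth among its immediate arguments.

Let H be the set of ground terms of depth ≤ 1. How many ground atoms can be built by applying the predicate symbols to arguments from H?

8

First count ground terms of depth ≤ 1.
Let N_k = |{terms of depth ≤ k}|. Then N_0 = 2 and N_k = 2 + N_{k-1} for k ≥ 1 (one summand per function symbol, arity giving the exponent).
N_0 = 2
N_1 = 2 + 2 = 4
Explicitly: u, v, t(u), t(v).
So |H| = 4.
A ground atom is a predicate applied to a tuple of terms from H, so the count is the sum over predicates of |H|^arity:
  Reach: 4;  Edge: 4
Total ground atoms: 4 + 4 = 8.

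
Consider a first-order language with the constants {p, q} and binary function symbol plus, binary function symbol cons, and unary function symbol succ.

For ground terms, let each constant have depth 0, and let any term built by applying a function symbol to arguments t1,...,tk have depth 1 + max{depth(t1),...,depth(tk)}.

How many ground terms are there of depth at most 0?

If N_k denotes the number of depth-≤k ground terms, the 2 constants give N_0 = 2, and each function symbol of arity r contributes N_{k-1}^r new terms at level k: N_k = 2 + N_{k-1}^2 + N_{k-1}^2 + N_{k-1}.
N_0 = 2

2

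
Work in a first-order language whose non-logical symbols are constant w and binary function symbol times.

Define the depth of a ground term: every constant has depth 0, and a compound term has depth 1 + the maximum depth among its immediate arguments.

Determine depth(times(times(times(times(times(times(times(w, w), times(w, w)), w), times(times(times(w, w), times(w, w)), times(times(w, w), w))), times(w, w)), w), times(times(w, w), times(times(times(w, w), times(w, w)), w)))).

depth(times(w, w)) = 1 + max(0, 0) = 1
depth(times(times(w, w), times(w, w))) = 1 + max(1, 1) = 2
depth(times(times(times(w, w), times(w, w)), w)) = 1 + max(2, 0) = 3
depth(times(times(w, w), w)) = 1 + max(1, 0) = 2
depth(times(times(times(w, w), times(w, w)), times(times(w, w), w))) = 1 + max(2, 2) = 3
depth(times(times(times(times(w, w), times(w, w)), w), times(times(times(w, w), times(w, w)), times(times(w, w), w)))) = 1 + max(3, 3) = 4
depth(times(times(times(times(times(w, w), times(w, w)), w), times(times(times(w, w), times(w, w)), times(times(w, w), w))), times(w, w))) = 1 + max(4, 1) = 5
depth(times(times(times(times(times(times(w, w), times(w, w)), w), times(times(times(w, w), times(w, w)), times(times(w, w), w))), times(w, w)), w)) = 1 + max(5, 0) = 6
depth(times(times(w, w), times(times(times(w, w), times(w, w)), w))) = 1 + max(1, 3) = 4
depth(times(times(times(times(times(times(times(w, w), times(w, w)), w), times(times(times(w, w), times(w, w)), times(times(w, w), w))), times(w, w)), w), times(times(w, w), times(times(times(w, w), times(w, w)), w)))) = 1 + max(6, 4) = 7

7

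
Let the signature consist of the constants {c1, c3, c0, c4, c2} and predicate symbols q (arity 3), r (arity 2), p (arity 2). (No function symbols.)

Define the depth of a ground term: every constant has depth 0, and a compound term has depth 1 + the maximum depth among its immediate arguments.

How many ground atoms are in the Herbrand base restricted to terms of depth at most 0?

175

First count ground terms of depth ≤ 0.
With no function symbols every ground term is a constant, so there are exactly 5 ground terms at every depth bound.
N_0 = 5
Explicitly: c1, c3, c0, c4, c2.
So |H| = 5.
For each predicate symbol, the number of ground atoms is |H| raised to its arity; summing:
  q: 5^3 = 125;  r: 5^2 = 25;  p: 5^2 = 25
Total ground atoms: 125 + 25 + 25 = 175.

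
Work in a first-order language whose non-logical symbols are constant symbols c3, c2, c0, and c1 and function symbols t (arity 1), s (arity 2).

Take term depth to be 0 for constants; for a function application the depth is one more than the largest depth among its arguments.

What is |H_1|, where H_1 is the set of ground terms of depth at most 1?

24

Count level by level. With function symbols t/1, s/2, the terms of depth ≤ k are the 4 constants together with each function applied to depth-≤(k−1) tuples, so N_k = 4 + N_{k-1} + N_{k-1}^2.
N_0 = 4
N_1 = 4 + 4 + 4^2 = 24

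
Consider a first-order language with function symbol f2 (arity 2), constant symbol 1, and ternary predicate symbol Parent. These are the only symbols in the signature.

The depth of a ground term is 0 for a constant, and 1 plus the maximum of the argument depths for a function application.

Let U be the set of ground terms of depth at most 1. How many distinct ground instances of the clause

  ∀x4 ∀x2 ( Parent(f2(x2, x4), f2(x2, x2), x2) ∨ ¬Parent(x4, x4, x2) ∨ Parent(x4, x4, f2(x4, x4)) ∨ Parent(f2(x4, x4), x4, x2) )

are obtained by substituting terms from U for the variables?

4

Ground terms of depth ≤ 1:
  Count level by level. With function symbols f2/2, the terms of depth ≤ k are the 1 constant together with each function applied to depth-≤(k−1) tuples, so N_k = 1 + N_{k-1}^2.
  N_0 = 1
  N_1 = 1 + 1^2 = 2
  Explicitly: 1, f2(1, 1).
So there are 2 ground terms available for substitution.
The clause has 2 distinct variables (x4, x2), each appearing in the body. In the free term algebra distinct substitutions yield syntactically distinct ground instances.
Number of ground instances = 2^2 = 4.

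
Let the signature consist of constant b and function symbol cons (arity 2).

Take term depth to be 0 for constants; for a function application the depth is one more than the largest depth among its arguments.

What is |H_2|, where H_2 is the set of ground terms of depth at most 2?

Write N_k for the number of ground terms of depth ≤ k. A term of depth ≤ k is either a constant or a function symbol applied to arguments of depth ≤ k−1, so N_k = 1 + N_{k-1}^2.
N_0 = 1
N_1 = 1 + 1^2 = 2
N_2 = 1 + 2^2 = 5
Explicitly: b, cons(b, b), cons(b, cons(b, b)), cons(cons(b, b), b), cons(cons(b, b), cons(b, b)).

5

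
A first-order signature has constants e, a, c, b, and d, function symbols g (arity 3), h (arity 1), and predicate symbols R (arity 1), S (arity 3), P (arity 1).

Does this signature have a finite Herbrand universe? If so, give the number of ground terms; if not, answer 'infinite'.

The signature has at least one function symbol (g, arity 3) and at least one constant (e).
Iterating g gives infinitely many distinct ground terms: e, g(e, e, e), g(g(e, e, e), g(e, e, e), g(e, e, e)), ...
So the Herbrand universe is infinite.

infinite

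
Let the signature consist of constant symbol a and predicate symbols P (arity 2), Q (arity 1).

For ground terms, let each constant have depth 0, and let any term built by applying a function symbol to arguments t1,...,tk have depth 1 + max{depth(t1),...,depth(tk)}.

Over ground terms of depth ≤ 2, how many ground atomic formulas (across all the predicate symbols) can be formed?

First count ground terms of depth ≤ 2.
With no function symbols every ground term is a constant, so there is exactly 1 ground term at every depth bound.
N_0 = 1
N_1 = 1
N_2 = 1
Explicitly: a.
So |H| = 1.
Each predicate of arity r yields |H|^r ground atoms (one per choice of an r-tuple from H):
  P: 1^2 = 1;  Q: 1
Total ground atoms: 1 + 1 = 2.

2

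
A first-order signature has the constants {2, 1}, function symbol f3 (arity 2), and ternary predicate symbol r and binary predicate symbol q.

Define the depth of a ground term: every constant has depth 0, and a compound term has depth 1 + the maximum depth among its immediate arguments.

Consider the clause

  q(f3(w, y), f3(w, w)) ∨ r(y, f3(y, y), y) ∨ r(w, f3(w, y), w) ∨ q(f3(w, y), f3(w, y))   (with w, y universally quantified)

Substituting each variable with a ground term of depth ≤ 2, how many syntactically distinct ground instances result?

Ground terms of depth ≤ 2:
  Let N_k = |{terms of depth ≤ k}|. Then N_0 = 2 and N_k = 2 + N_{k-1}^2 for k ≥ 1 (one summand per function symbol, arity giving the exponent).
  N_0 = 2
  N_1 = 2 + 2^2 = 6
  N_2 = 2 + 6^2 = 38
So there are 38 ground terms available for substitution.
The body mentions every one of the 2 quantified variables; since ground terms form a free algebra, no two substitutions collapse to the same formula.
Number of ground instances = 38^2 = 1444.

1444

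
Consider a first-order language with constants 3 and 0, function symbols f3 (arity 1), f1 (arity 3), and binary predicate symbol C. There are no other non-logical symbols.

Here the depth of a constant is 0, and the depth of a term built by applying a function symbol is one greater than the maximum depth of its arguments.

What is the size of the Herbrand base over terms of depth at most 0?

First count ground terms of depth ≤ 0.
Let N_k count ground terms of depth at most k. Each non-constant term of depth ≤ k is some function symbol applied to depth-≤(k−1) arguments, giving N_k = 2 + N_{k-1} + N_{k-1}^3.
N_0 = 2
So |H| = 2.
Ground atoms are formed by filling each argument slot of a predicate with a term from H, so an r-ary predicate gives |H|^r atoms:
  C: 2^2 = 4
Total ground atoms: 4.

4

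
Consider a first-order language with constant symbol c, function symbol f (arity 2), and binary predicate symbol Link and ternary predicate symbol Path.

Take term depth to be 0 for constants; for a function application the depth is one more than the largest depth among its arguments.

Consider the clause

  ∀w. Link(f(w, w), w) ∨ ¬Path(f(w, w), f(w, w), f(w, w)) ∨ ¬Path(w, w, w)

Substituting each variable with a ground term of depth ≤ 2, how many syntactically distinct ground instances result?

5

Ground terms of depth ≤ 2:
  Let N_k count ground terms of depth at most k. Each non-constant term of depth ≤ k is some function symbol applied to depth-≤(k−1) arguments, giving N_k = 1 + N_{k-1}^2.
  N_0 = 1
  N_1 = 1 + 1^2 = 2
  N_2 = 1 + 2^2 = 5
  Explicitly: c, f(c, c), f(c, f(c, c)), f(f(c, c), c), f(f(c, c), f(c, c)).
So there are 5 ground terms available for substitution.
There is 1 variable to instantiate (w),  occurring in at least one literal, so different choices give different ground instances.
Number of ground instances = 5.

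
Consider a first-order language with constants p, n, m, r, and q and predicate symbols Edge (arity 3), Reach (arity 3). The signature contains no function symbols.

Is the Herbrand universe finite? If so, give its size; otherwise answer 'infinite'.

There are no function symbols, so every ground term is one of the 5 constants.
The Herbrand universe is {p, n, m, r, q}, which is finite with 5 elements.

5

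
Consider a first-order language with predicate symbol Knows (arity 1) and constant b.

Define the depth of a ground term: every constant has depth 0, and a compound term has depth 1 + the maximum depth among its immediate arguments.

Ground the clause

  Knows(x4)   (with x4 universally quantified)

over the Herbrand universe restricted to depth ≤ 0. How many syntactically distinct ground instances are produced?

1

Ground terms of depth ≤ 0:
  With no function symbols every ground term is a constant, so there is exactly 1 ground term at every depth bound.
  N_0 = 1
  Explicitly: b.
So there is exactly 1 ground term available for substitution.
The variable x4 ranges independently over the available ground terms, and distinct assignments produce distinct instances.
Number of ground instances = 1.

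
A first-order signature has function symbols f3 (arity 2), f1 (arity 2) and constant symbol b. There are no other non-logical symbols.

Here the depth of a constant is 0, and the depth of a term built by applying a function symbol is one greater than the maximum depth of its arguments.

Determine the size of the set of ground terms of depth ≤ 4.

1045459

Write N_k for the number of ground terms of depth ≤ k. A term of depth ≤ k is either a constant or a function symbol applied to arguments of depth ≤ k−1, so N_k = 1 + N_{k-1}^2 + N_{k-1}^2.
N_0 = 1
N_1 = 1 + 1^2 + 1^2 = 3
N_2 = 1 + 3^2 + 3^2 = 19
N_3 = 1 + 19^2 + 19^2 = 723
N_4 = 1 + 723^2 + 723^2 = 1045459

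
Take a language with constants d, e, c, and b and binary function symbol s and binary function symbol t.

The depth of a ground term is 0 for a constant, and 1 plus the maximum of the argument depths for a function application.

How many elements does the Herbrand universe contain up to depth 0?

4

Let N_k count ground terms of depth at most k. Each non-constant term of depth ≤ k is some function symbol applied to depth-≤(k−1) arguments, giving N_k = 4 + N_{k-1}^2 + N_{k-1}^2.
N_0 = 4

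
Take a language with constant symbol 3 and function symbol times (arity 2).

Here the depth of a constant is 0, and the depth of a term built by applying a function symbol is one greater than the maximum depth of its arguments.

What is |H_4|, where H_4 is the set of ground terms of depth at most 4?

If N_k denotes the number of depth-≤k ground terms, the 1 constant gives N_0 = 1, and each function symbol of arity r contributes N_{k-1}^r new terms at level k: N_k = 1 + N_{k-1}^2.
N_0 = 1
N_1 = 1 + 1^2 = 2
N_2 = 1 + 2^2 = 5
N_3 = 1 + 5^2 = 26
N_4 = 1 + 26^2 = 677

677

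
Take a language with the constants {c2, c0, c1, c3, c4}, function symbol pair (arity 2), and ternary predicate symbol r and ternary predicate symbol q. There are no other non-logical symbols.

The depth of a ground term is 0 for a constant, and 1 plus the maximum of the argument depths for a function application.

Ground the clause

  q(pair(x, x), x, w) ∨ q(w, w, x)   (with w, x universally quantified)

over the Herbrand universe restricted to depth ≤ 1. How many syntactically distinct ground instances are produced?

Ground terms of depth ≤ 1:
  Let N_k = |{terms of depth ≤ k}|. Then N_0 = 5 and N_k = 5 + N_{k-1}^2 for k ≥ 1 (one summand per function symbol, arity giving the exponent).
  N_0 = 5
  N_1 = 5 + 5^2 = 30
So there are 30 ground terms available for substitution.
There are 2 variables to instantiate (w, x), each occurring in at least one literal, so different choices give different ground instances.
Number of ground instances = 30^2 = 900.

900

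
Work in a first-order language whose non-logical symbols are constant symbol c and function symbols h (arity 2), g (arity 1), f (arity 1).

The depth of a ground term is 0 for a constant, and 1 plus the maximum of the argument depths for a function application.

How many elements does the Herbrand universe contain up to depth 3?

676

Write N_k for the number of ground terms of depth ≤ k. A term of depth ≤ k is either a constant or a function symbol applied to arguments of depth ≤ k−1, so N_k = 1 + N_{k-1}^2 + N_{k-1} + N_{k-1}.
N_0 = 1
N_1 = 1 + 1^2 + 1 + 1 = 4
N_2 = 1 + 4^2 + 4 + 4 = 25
N_3 = 1 + 25^2 + 25 + 25 = 676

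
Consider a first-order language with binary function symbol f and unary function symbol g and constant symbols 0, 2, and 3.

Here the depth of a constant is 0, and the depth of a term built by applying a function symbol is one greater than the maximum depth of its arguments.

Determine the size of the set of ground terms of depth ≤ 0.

Let N_k = |{terms of depth ≤ k}|. Then N_0 = 3 and N_k = 3 + N_{k-1}^2 + N_{k-1} for k ≥ 1 (one summand per function symbol, arity giving the exponent).
N_0 = 3
Explicitly: 0, 2, 3.

3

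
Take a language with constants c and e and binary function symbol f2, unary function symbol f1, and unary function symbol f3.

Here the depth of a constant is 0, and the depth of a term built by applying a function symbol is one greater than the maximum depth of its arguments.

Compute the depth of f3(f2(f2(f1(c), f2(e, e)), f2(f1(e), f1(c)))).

depth(f1(c)) = 1 + depth(c) = 1 + 0 = 1
depth(f2(e, e)) = 1 + max(0, 0) = 1
depth(f2(f1(c), f2(e, e))) = 1 + max(1, 1) = 2
depth(f1(e)) = 1 + depth(e) = 1 + 0 = 1
depth(f2(f1(e), f1(c))) = 1 + max(1, 1) = 2
depth(f2(f2(f1(c), f2(e, e)), f2(f1(e), f1(c)))) = 1 + max(2, 2) = 3
depth(f3(f2(f2(f1(c), f2(e, e)), f2(f1(e), f1(c))))) = 1 + depth(f2(f2(f1(c), f2(e, e)), f2(f1(e), f1(c)))) = 1 + 3 = 4

4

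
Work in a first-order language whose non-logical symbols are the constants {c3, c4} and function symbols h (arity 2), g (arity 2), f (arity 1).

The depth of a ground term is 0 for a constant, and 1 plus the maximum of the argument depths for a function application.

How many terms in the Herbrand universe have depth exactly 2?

Count level by level. With function symbols h/2, g/2, f/1, the terms of depth ≤ k are the 2 constants together with each function applied to depth-≤(k−1) tuples, so N_k = 2 + N_{k-1}^2 + N_{k-1}^2 + N_{k-1}.
N_0 = 2
N_1 = 2 + 2^2 + 2^2 + 2 = 12
N_2 = 2 + 12^2 + 12^2 + 12 = 302
Terms of depth exactly 2: N_2 − N_1 = 302 − 12 = 290.

290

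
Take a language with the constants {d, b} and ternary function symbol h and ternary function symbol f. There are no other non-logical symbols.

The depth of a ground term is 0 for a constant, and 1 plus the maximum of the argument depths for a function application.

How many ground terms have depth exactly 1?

Write N_k for the number of ground terms of depth ≤ k. A term of depth ≤ k is either a constant or a function symbol applied to arguments of depth ≤ k−1, so N_k = 2 + N_{k-1}^3 + N_{k-1}^3.
N_0 = 2
N_1 = 2 + 2^3 + 2^3 = 18
Terms of depth exactly 1: N_1 − N_0 = 18 − 2 = 16.

16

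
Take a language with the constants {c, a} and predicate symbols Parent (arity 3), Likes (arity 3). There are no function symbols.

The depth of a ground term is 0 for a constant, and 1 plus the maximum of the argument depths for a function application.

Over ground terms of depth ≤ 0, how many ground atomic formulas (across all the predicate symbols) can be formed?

16

First count ground terms of depth ≤ 0.
With no function symbols every ground term is a constant, so there are exactly 2 ground terms at every depth bound.
N_0 = 2
Explicitly: c, a.
So |H| = 2.
Each predicate of arity r yields |H|^r ground atoms (one per choice of an r-tuple from H):
  Parent: 2^3 = 8;  Likes: 2^3 = 8
Total ground atoms: 8 + 8 = 16.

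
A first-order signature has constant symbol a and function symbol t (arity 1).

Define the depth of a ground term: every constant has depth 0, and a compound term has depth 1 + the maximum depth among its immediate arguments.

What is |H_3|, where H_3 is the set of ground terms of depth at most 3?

Count level by level. With function symbols t/1, the terms of depth ≤ k are the 1 constant together with each function applied to depth-≤(k−1) tuples, so N_k = 1 + N_{k-1}.
N_0 = 1
N_1 = 1 + 1 = 2
N_2 = 1 + 2 = 3
N_3 = 1 + 3 = 4
Explicitly: a, t(a), t(t(a)), t(t(t(a))).

4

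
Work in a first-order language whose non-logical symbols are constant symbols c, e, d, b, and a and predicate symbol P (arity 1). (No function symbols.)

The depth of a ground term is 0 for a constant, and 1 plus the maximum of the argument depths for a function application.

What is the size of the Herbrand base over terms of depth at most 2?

5

First count ground terms of depth ≤ 2.
With no function symbols every ground term is a constant, so there are exactly 5 ground terms at every depth bound.
N_0 = 5
N_1 = 5
N_2 = 5
Explicitly: c, e, d, b, a.
So |H| = 5.
A ground atom is a predicate applied to a tuple of terms from H, so the count is the sum over predicates of |H|^arity:
  P: 5
Total ground atoms: 5.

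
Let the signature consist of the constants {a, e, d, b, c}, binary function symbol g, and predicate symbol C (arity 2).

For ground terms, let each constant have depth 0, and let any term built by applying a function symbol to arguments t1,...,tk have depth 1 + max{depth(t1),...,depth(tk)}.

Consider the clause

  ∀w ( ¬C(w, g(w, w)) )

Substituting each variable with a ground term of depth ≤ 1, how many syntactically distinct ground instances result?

Ground terms of depth ≤ 1:
  Let N_k count ground terms of depth at most k. Each non-constant term of depth ≤ k is some function symbol applied to depth-≤(k−1) arguments, giving N_k = 5 + N_{k-1}^2.
  N_0 = 5
  N_1 = 5 + 5^2 = 30
So there are 30 ground terms available for substitution.
The clause has 1 distinct variable (w), which appears in the body. In the free term algebra distinct substitutions yield syntactically distinct ground instances.
Number of ground instances = 30.

30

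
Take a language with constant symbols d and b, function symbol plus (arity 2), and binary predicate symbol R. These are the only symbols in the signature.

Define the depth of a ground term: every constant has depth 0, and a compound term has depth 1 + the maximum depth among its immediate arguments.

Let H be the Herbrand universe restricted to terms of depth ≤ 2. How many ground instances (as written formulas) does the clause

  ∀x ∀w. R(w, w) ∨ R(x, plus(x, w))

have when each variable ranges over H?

1444

Ground terms of depth ≤ 2:
  Let N_k count ground terms of depth at most k. Each non-constant term of depth ≤ k is some function symbol applied to depth-≤(k−1) arguments, giving N_k = 2 + N_{k-1}^2.
  N_0 = 2
  N_1 = 2 + 2^2 = 6
  N_2 = 2 + 6^2 = 38
So there are 38 ground terms available for substitution.
There are 2 variables to instantiate (x, w), each occurring in at least one literal, so different choices give different ground instances.
Number of ground instances = 38^2 = 1444.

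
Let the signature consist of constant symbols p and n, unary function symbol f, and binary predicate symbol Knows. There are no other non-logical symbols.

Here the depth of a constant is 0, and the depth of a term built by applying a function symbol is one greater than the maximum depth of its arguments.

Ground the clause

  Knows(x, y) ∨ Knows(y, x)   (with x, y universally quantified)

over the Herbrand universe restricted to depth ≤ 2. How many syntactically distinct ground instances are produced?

Ground terms of depth ≤ 2:
  If N_k denotes the number of depth-≤k ground terms, the 2 constants give N_0 = 2, and each function symbol of arity r contributes N_{k-1}^r new terms at level k: N_k = 2 + N_{k-1}.
  N_0 = 2
  N_1 = 2 + 2 = 4
  N_2 = 2 + 4 = 6
  Explicitly: p, n, f(p), f(n), f(f(p)), f(f(n)).
So there are 6 ground terms available for substitution.
Each of x, y ranges independently over the available ground terms, and distinct assignments produce distinct instances.
Number of ground instances = 6^2 = 36.

36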